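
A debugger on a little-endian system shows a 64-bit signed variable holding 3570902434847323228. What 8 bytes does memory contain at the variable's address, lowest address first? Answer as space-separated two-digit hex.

5C F4 A6 54 D8 64 8E 31

3570902434847323228 in hexadecimal, padded to 64 bits, is 0x318E64D854A6F45C.
Split into bytes (most-significant first): 31 8E 64 D8 54 A6 F4 5C.
Little-endian: lowest address holds the least-significant byte.
So at ascending addresses the bytes are 5C F4 A6 54 D8 64 8E 31.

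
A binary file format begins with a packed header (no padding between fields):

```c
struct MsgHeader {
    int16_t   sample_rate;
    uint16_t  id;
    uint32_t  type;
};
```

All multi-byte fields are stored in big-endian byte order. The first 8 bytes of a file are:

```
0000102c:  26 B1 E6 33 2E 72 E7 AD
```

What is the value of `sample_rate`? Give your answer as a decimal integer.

9905

`sample_rate` is the first field, at byte offset 0, occupying 2 bytes.
Bytes at offsets 0..1: 26 B1.
In big-endian order the high byte comes first in memory.
The bytes are already most-significant first: 0x26B1.
0x26B1 = 9905.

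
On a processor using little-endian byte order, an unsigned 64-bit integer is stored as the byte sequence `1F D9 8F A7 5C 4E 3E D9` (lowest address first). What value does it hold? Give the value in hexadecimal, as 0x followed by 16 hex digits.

Little-endian stores the least-significant byte at the lowest address.
Reassemble most-significant byte first: D9 3E 4E 5C A7 8F D9 1F → 0xD93E4E5CA78FD91F.

0xD93E4E5CA78FD91F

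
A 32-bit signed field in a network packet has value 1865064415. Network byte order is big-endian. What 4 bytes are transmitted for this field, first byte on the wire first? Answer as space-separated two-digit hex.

1865064415 in hexadecimal, padded to 32 bits, is 0x6F2A9FDF.
Split into bytes (most-significant first): 6F 2A 9F DF.
In big-endian order the high byte comes first in memory.
So the memory order matches the most-significant-first order: 6F 2A 9F DF.

6F 2A 9F DF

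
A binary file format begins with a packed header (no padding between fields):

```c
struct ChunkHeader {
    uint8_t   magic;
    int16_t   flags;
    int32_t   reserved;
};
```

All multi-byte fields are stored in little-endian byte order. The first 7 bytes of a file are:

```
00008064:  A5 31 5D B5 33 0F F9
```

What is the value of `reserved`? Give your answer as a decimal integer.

-116444235

`reserved` follows `magic` (1 B), `flags` (2 B), so it starts at offset 1 + 2 = 3 and occupies 4 bytes.
Bytes at offsets 3..6: B5 33 0F F9.
In little-endian order the low byte comes first in memory.
Reassemble most-significant byte first: F9 0F 33 B5 → 0xF90F33B5.
Top bit is set, so as a signed 32-bit value this is 0xF90F33B5 − 2^32 = -116444235.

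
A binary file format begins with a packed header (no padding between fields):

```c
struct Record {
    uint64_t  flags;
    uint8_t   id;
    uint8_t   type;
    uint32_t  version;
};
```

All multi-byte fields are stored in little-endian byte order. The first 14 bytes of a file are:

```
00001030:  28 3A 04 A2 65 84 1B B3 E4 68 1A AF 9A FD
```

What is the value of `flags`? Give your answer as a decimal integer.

`flags` is the first field, at byte offset 0, occupying 8 bytes.
Bytes at offsets 0..7: 28 3A 04 A2 65 84 1B B3.
Little-endian: lowest address holds the least-significant byte.
Reassemble most-significant byte first: B3 1B 84 65 A2 04 3A 28 → 0xB31B8465A2043A28.
0xB31B8465A2043A28 = 12906054729205037608.

12906054729205037608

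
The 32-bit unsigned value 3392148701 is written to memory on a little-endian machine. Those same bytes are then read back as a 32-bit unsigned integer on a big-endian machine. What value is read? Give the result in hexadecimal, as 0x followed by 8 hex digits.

0xDD1430CA

3392148701 in 32-bit hexadecimal is 0xCA3014DD.
Stored little-endian, the bytes at ascending addresses are DD 14 30 CA.
Read back as big-endian, the last byte is least significant, giving 0xDD1430CA.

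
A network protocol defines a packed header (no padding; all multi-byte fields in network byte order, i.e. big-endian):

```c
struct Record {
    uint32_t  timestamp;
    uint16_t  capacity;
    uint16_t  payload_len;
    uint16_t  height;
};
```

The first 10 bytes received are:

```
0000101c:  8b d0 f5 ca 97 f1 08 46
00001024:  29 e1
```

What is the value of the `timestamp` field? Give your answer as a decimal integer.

2345727434

`timestamp` is the first field, at byte offset 0, occupying 4 bytes.
Bytes at offsets 0..3: 8B D0 F5 CA.
Big-endian: lowest address holds the most-significant byte.
The bytes are already most-significant first: 0x8BD0F5CA.
0x8BD0F5CA = 2345727434.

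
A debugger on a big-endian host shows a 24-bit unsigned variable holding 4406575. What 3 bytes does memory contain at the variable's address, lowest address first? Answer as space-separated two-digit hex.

43 3D 2F

4406575 in hexadecimal, padded to 24 bits, is 0x433D2F.
Split into bytes (most-significant first): 43 3D 2F.
Big-endian stores the most-significant byte at the lowest address.
So the memory order matches the most-significant-first order: 43 3D 2F.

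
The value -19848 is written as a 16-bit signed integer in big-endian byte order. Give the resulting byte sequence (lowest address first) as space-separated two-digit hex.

B2 78

Two's complement of -19848 in 16 bits: 19848 = 0x4D88; invert → 0xB277; add 1 → 0xB278.
Split into bytes (most-significant first): B2 78.
In big-endian order the high byte comes first in memory.
So the memory order matches the most-significant-first order: B2 78.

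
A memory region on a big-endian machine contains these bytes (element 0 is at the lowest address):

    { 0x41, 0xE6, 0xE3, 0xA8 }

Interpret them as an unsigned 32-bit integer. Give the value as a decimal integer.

Big-endian stores the most-significant byte at the lowest address.
The bytes are already most-significant first: 0x41E6E3A8.
0x41E6E3A8 = 1105650600.

1105650600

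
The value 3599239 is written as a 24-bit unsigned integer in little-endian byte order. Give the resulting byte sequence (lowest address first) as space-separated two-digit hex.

3599239 in hexadecimal, padded to 24 bits, is 0x36EB87.
Split into bytes (most-significant first): 36 EB 87.
Little-endian: lowest address holds the least-significant byte.
So at ascending addresses the bytes are 87 EB 36.

87 EB 36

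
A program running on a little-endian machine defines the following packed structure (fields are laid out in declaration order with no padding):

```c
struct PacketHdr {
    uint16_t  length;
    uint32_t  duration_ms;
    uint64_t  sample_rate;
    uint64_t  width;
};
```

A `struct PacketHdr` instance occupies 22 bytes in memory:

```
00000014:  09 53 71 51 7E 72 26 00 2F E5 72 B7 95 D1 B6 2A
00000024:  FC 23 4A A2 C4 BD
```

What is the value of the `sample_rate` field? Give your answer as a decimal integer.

`sample_rate` follows `length` (2 B), `duration_ms` (4 B), so it starts at offset 2 + 4 = 6 and occupies 8 bytes.
Bytes at offsets 6..13: 26 00 2F E5 72 B7 95 D1.
In little-endian order the low byte comes first in memory.
Reassemble most-significant byte first: D1 95 B7 72 E5 2F 00 26 → 0xD195B772E52F0026.
0xD195B772E52F0026 = 15102178629556043814.

15102178629556043814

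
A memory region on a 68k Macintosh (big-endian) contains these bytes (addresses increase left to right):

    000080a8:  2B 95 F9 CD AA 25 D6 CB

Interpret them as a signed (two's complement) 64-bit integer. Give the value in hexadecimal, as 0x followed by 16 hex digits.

0x2B95F9CDAA25D6CB

In big-endian order the high byte comes first in memory.
The bytes are already most-significant first: 0x2B95F9CDAA25D6CB.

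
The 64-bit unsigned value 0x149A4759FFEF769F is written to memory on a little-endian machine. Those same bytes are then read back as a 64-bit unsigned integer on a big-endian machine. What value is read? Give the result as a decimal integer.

11490635379275962900

Stored little-endian, the bytes at ascending addresses are 9F 76 EF FF 59 47 9A 14.
Read back as big-endian, the last byte is least significant, giving 0x9F76EFFF59479A14.
0x9F76EFFF59479A14 = 11490635379275962900.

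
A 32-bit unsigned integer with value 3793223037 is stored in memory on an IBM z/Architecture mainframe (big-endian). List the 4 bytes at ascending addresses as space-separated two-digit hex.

3793223037 in hexadecimal, padded to 32 bits, is 0xE217FD7D.
Split into bytes (most-significant first): E2 17 FD 7D.
In big-endian order the high byte comes first in memory.
So the memory order matches the most-significant-first order: E2 17 FD 7D.

E2 17 FD 7D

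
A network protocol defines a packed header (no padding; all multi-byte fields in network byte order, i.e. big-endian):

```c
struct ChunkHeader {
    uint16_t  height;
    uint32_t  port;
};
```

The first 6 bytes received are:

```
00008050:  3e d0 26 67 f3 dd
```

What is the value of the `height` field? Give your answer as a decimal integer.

16080

`height` is the first field, at byte offset 0, occupying 2 bytes.
Bytes at offsets 0..1: 3E D0.
Big-endian: lowest address holds the most-significant byte.
The bytes are already most-significant first: 0x3ED0.
0x3ED0 = 16080.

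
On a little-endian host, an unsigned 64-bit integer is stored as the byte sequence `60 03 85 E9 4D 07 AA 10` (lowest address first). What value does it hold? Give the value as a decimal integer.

Little-endian: lowest address holds the least-significant byte.
Reassemble most-significant byte first: 10 AA 07 4D E9 85 03 60 → 0x10AA074DE9850360.
0x10AA074DE9850360 = 1200780281859343200.

1200780281859343200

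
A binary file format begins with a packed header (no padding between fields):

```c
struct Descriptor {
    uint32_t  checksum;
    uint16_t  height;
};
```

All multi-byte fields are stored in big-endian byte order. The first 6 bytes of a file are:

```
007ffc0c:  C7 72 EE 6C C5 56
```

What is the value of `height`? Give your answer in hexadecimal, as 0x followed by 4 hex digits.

`height` follows `checksum` (4 bytes), so it starts at byte offset 4 and occupies 2 bytes.
Bytes at offsets 4..5: C5 56.
Big-endian stores the most-significant byte at the lowest address.
The bytes are already most-significant first: 0xC556.

0xC556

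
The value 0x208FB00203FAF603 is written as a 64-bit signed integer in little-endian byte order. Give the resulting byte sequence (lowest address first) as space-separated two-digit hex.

03 F6 FA 03 02 B0 8F 20

Split into bytes (most-significant first): 20 8F B0 02 03 FA F6 03.
Little-endian stores the least-significant byte at the lowest address.
So at ascending addresses the bytes are 03 F6 FA 03 02 B0 8F 20.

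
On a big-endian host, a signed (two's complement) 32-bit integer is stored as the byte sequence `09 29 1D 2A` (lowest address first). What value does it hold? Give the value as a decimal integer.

153689386

Big-endian: lowest address holds the most-significant byte.
The bytes are already most-significant first: 0x09291D2A.
0x09291D2A = 153689386.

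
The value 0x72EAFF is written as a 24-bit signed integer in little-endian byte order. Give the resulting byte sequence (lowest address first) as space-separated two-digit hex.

FF EA 72

Split into bytes (most-significant first): 72 EA FF.
Little-endian stores the least-significant byte at the lowest address.
So at ascending addresses the bytes are FF EA 72.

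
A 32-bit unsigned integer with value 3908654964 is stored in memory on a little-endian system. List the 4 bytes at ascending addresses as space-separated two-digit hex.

74 57 F9 E8

3908654964 in hexadecimal, padded to 32 bits, is 0xE8F95774.
Split into bytes (most-significant first): E8 F9 57 74.
In little-endian order the low byte comes first in memory.
So at ascending addresses the bytes are 74 57 F9 E8.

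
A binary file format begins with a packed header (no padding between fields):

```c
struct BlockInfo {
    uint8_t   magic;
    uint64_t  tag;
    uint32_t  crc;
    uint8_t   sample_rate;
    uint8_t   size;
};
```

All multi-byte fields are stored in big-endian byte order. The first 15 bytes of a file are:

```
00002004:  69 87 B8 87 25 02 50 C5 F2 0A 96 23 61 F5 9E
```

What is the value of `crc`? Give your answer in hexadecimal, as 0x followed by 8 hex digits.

0x0A962361

`crc` follows `magic` (1 B), `tag` (8 B), so it starts at offset 1 + 8 = 9 and occupies 4 bytes.
Bytes at offsets 9..12: 0A 96 23 61.
Big-endian stores the most-significant byte at the lowest address.
The bytes are already most-significant first: 0x0A962361.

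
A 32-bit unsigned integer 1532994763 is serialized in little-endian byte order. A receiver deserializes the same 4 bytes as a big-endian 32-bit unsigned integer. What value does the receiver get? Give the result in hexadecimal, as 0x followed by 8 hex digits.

0xCBA45F5B

1532994763 in 32-bit hexadecimal is 0x5B5FA4CB.
Stored little-endian, the bytes at ascending addresses are CB A4 5F 5B.
Read back as big-endian, the last byte is least significant, giving 0xCBA45F5B.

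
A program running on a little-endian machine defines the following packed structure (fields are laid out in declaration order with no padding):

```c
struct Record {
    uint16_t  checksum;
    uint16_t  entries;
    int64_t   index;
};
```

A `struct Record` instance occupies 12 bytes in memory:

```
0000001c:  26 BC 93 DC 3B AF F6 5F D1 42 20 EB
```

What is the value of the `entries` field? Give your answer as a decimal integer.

56467

`entries` follows `checksum` (2 bytes), so it starts at byte offset 2 and occupies 2 bytes.
Bytes at offsets 2..3: 93 DC.
Little-endian: lowest address holds the least-significant byte.
Reassemble most-significant byte first: DC 93 → 0xDC93.
0xDC93 = 56467.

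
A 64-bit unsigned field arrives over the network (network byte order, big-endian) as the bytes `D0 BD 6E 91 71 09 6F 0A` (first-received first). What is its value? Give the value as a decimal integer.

Big-endian stores the most-significant byte at the lowest address.
The bytes are already most-significant first: 0xD0BD6E9171096F0A.
0xD0BD6E9171096F0A = 15041299901433081610.

15041299901433081610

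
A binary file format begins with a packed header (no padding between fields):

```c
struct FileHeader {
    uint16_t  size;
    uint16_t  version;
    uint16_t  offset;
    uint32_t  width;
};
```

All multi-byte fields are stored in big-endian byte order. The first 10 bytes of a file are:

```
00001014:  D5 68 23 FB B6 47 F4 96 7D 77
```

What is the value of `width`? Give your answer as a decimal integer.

4103503223

`width` follows `size` (2 B), `version` (2 B), `offset` (2 B), so it starts at offset 2 + 2 + 2 = 6 and occupies 4 bytes.
Bytes at offsets 6..9: F4 96 7D 77.
Big-endian: lowest address holds the most-significant byte.
The bytes are already most-significant first: 0xF4967D77.
0xF4967D77 = 4103503223.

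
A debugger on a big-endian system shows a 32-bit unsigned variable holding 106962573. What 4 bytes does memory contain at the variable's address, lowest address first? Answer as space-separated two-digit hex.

06 60 1E 8D

106962573 in hexadecimal, padded to 32 bits, is 0x06601E8D.
Split into bytes (most-significant first): 06 60 1E 8D.
In big-endian order the high byte comes first in memory.
So the memory order matches the most-significant-first order: 06 60 1E 8D.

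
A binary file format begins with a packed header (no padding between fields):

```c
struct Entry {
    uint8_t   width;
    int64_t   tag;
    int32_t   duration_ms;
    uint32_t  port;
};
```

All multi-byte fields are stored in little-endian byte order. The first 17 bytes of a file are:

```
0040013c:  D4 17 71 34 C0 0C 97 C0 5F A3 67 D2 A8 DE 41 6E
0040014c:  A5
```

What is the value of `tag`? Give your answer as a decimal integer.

`tag` follows `width` (1 byte), so it starts at byte offset 1 and occupies 8 bytes.
Bytes at offsets 1..8: 17 71 34 C0 0C 97 C0 5F.
Little-endian: lowest address holds the least-significant byte.
Reassemble most-significant byte first: 5F C0 97 0C C0 34 71 17 → 0x5FC0970CC0347117.
0x5FC0970CC0347117 = 6899680710151663895.

6899680710151663895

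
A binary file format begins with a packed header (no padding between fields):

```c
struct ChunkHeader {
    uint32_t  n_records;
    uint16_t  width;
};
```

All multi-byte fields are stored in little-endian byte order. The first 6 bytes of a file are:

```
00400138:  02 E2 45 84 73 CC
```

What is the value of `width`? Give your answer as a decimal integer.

`width` follows `n_records` (4 bytes), so it starts at byte offset 4 and occupies 2 bytes.
Bytes at offsets 4..5: 73 CC.
In little-endian order the low byte comes first in memory.
Reassemble most-significant byte first: CC 73 → 0xCC73.
0xCC73 = 52339.

52339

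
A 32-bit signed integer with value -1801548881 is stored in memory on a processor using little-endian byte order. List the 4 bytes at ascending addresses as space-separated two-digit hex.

AF 8B 9E 94

Two's complement of -1801548881 in 32 bits: 1801548881 = 0x6B617451; invert → 0x949E8BAE; add 1 → 0x949E8BAF.
Split into bytes (most-significant first): 94 9E 8B AF.
In little-endian order the low byte comes first in memory.
So at ascending addresses the bytes are AF 8B 9E 94.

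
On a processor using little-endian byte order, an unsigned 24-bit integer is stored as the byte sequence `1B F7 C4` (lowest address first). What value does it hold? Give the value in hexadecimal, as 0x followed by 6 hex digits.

Little-endian: lowest address holds the least-significant byte.
Reassemble most-significant byte first: C4 F7 1B → 0xC4F71B.

0xC4F71B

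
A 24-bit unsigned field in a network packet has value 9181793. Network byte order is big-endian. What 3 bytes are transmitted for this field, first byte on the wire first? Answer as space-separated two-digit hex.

8C 1A 61

9181793 in hexadecimal, padded to 24 bits, is 0x8C1A61.
Split into bytes (most-significant first): 8C 1A 61.
Big-endian: lowest address holds the most-significant byte.
So the memory order matches the most-significant-first order: 8C 1A 61.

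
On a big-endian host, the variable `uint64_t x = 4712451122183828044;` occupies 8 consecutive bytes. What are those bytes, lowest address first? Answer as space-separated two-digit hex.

4712451122183828044 in hexadecimal, padded to 64 bits, is 0x4165FD53F728724C.
Split into bytes (most-significant first): 41 65 FD 53 F7 28 72 4C.
In big-endian order the high byte comes first in memory.
So the memory order matches the most-significant-first order: 41 65 FD 53 F7 28 72 4C.

41 65 FD 53 F7 28 72 4C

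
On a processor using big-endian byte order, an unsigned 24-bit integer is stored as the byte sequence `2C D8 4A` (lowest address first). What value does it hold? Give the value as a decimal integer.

2938954

Big-endian stores the most-significant byte at the lowest address.
The bytes are already most-significant first: 0x2CD84A.
0x2CD84A = 2938954.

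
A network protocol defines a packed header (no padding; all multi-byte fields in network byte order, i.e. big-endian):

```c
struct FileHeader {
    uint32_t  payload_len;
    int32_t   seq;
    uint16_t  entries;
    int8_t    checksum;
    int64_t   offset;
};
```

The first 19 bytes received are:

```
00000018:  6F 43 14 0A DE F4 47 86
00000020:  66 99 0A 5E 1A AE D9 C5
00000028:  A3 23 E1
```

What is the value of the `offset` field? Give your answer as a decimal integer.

6780924439306642401

`offset` follows `payload_len` (4 B), `seq` (4 B), `entries` (2 B), `checksum` (1 B), so it starts at offset 4 + 4 + 2 + 1 = 11 and occupies 8 bytes.
Bytes at offsets 11..18: 5E 1A AE D9 C5 A3 23 E1.
In big-endian order the high byte comes first in memory.
The bytes are already most-significant first: 0x5E1AAED9C5A323E1.
0x5E1AAED9C5A323E1 = 6780924439306642401.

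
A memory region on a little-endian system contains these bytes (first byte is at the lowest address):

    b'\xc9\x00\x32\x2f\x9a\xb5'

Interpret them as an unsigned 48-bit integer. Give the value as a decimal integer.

Little-endian: lowest address holds the least-significant byte.
Reassemble most-significant byte first: B5 9A 2F 32 00 C9 → 0xB59A2F3200C9.
0xB59A2F3200C9 = 199673821397193.

199673821397193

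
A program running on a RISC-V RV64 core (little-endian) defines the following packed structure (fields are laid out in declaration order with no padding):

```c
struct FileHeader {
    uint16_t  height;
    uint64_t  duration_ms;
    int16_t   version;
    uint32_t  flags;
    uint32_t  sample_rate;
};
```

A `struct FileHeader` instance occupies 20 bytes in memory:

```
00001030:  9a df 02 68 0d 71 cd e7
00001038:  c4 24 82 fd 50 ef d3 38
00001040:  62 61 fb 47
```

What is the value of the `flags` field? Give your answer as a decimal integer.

953413456

`flags` follows `height` (2 B), `duration_ms` (8 B), `version` (2 B), so it starts at offset 2 + 8 + 2 = 12 and occupies 4 bytes.
Bytes at offsets 12..15: 50 EF D3 38.
Little-endian: lowest address holds the least-significant byte.
Reassemble most-significant byte first: 38 D3 EF 50 → 0x38D3EF50.
0x38D3EF50 = 953413456.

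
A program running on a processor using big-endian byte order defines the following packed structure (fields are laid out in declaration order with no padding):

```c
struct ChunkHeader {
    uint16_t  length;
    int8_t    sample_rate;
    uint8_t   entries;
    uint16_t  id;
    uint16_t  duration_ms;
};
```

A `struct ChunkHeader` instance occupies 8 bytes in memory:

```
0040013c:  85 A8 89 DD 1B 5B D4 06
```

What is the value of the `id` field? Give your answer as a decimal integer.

7003

`id` follows `length` (2 B), `sample_rate` (1 B), `entries` (1 B), so it starts at offset 2 + 1 + 1 = 4 and occupies 2 bytes.
Bytes at offsets 4..5: 1B 5B.
In big-endian order the high byte comes first in memory.
The bytes are already most-significant first: 0x1B5B.
0x1B5B = 7003.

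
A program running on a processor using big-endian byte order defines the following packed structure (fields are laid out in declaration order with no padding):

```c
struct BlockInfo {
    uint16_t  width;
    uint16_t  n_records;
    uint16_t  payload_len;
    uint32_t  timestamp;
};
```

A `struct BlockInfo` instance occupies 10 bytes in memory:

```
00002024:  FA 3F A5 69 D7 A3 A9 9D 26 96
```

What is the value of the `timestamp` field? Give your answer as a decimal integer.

`timestamp` follows `width` (2 B), `n_records` (2 B), `payload_len` (2 B), so it starts at offset 2 + 2 + 2 = 6 and occupies 4 bytes.
Bytes at offsets 6..9: A9 9D 26 96.
Big-endian stores the most-significant byte at the lowest address.
The bytes are already most-significant first: 0xA99D2696.
0xA99D2696 = 2845648534.

2845648534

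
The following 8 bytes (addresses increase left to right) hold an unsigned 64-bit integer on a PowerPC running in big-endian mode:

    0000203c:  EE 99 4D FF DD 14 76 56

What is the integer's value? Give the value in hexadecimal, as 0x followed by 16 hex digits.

In big-endian order the high byte comes first in memory.
The bytes are already most-significant first: 0xEE994DFFDD147656.

0xEE994DFFDD147656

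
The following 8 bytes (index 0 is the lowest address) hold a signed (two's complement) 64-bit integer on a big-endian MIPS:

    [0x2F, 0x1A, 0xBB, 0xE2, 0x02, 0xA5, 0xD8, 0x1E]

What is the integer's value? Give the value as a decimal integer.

3394231848558516254

Big-endian stores the most-significant byte at the lowest address.
The bytes are already most-significant first: 0x2F1ABBE202A5D81E.
0x2F1ABBE202A5D81E = 3394231848558516254.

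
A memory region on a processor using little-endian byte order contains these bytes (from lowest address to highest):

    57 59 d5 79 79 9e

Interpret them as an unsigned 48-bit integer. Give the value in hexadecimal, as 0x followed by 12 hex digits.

Little-endian: lowest address holds the least-significant byte.
Reassemble most-significant byte first: 9E 79 79 D5 59 57 → 0x9E7979D55957.

0x9E7979D55957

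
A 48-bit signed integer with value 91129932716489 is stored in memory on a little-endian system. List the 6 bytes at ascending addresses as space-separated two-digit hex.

91129932716489 in hexadecimal, padded to 48 bits, is 0x52E1D74499C9.
Split into bytes (most-significant first): 52 E1 D7 44 99 C9.
In little-endian order the low byte comes first in memory.
So at ascending addresses the bytes are C9 99 44 D7 E1 52.

C9 99 44 D7 E1 52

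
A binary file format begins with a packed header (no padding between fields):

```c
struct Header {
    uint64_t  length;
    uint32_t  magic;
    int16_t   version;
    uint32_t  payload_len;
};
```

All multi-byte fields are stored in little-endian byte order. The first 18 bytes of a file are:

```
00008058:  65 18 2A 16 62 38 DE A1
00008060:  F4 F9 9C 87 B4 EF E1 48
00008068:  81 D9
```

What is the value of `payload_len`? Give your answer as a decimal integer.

`payload_len` follows `length` (8 B), `magic` (4 B), `version` (2 B), so it starts at offset 8 + 4 + 2 = 14 and occupies 4 bytes.
Bytes at offsets 14..17: E1 48 81 D9.
Little-endian: lowest address holds the least-significant byte.
Reassemble most-significant byte first: D9 81 48 E1 → 0xD98148E1.
0xD98148E1 = 3649128673.

3649128673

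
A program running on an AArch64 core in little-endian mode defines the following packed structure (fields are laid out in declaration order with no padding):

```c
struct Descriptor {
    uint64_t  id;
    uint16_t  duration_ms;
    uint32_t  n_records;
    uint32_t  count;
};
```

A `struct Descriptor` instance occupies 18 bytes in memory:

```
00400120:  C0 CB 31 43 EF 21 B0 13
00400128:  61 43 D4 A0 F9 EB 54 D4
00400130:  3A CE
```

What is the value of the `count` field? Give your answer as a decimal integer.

3459961940

`count` follows `id` (8 B), `duration_ms` (2 B), `n_records` (4 B), so it starts at offset 8 + 2 + 4 = 14 and occupies 4 bytes.
Bytes at offsets 14..17: 54 D4 3A CE.
In little-endian order the low byte comes first in memory.
Reassemble most-significant byte first: CE 3A D4 54 → 0xCE3AD454.
0xCE3AD454 = 3459961940.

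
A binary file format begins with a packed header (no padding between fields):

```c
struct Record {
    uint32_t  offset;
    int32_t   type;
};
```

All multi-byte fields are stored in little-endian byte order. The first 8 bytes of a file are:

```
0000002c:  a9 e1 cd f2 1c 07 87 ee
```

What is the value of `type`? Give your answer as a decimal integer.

`type` follows `offset` (4 bytes), so it starts at byte offset 4 and occupies 4 bytes.
Bytes at offsets 4..7: 1C 07 87 EE.
Little-endian: lowest address holds the least-significant byte.
Reassemble most-significant byte first: EE 87 07 1C → 0xEE87071C.
Top bit is set, so as a signed 32-bit value this is 0xEE87071C − 2^32 = -293140708.

-293140708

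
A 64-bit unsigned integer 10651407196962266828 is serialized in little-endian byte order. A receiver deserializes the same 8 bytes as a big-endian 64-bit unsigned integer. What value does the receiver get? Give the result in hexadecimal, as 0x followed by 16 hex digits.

10651407196962266828 in 64-bit hexadecimal is 0x93D166697CF99ECC.
Stored little-endian, the bytes at ascending addresses are CC 9E F9 7C 69 66 D1 93.
Read back as big-endian, the last byte is least significant, giving 0xCC9EF97C6966D193.

0xCC9EF97C6966D193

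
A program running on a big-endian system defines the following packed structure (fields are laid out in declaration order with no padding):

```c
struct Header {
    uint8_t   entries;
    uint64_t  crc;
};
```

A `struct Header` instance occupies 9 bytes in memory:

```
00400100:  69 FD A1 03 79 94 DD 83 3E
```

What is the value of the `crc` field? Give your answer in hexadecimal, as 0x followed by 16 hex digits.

`crc` follows `entries` (1 byte), so it starts at byte offset 1 and occupies 8 bytes.
Bytes at offsets 1..8: FD A1 03 79 94 DD 83 3E.
Big-endian: lowest address holds the most-significant byte.
The bytes are already most-significant first: 0xFDA1037994DD833E.

0xFDA1037994DD833E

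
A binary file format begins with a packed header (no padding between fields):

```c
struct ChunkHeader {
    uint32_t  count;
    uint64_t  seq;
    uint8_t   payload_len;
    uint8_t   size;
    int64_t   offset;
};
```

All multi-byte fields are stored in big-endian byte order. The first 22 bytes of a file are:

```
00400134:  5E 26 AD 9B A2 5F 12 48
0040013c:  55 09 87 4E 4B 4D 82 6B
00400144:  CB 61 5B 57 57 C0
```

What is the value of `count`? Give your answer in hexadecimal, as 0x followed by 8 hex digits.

`count` is the first field, at byte offset 0, occupying 4 bytes.
Bytes at offsets 0..3: 5E 26 AD 9B.
Big-endian stores the most-significant byte at the lowest address.
The bytes are already most-significant first: 0x5E26AD9B.

0x5E26AD9B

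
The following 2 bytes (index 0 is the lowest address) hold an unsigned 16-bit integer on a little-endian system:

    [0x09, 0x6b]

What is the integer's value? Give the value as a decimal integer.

Little-endian: lowest address holds the least-significant byte.
Reassemble most-significant byte first: 6B 09 → 0x6B09.
0x6B09 = 27401.

27401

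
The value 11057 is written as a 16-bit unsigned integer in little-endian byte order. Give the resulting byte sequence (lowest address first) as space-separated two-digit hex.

11057 in hexadecimal, padded to 16 bits, is 0x2B31.
Split into bytes (most-significant first): 2B 31.
Little-endian stores the least-significant byte at the lowest address.
So at ascending addresses the bytes are 31 2B.

31 2B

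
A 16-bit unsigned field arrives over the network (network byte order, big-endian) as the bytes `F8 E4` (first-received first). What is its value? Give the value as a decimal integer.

Big-endian stores the most-significant byte at the lowest address.
The bytes are already most-significant first: 0xF8E4.
0xF8E4 = 63716.

63716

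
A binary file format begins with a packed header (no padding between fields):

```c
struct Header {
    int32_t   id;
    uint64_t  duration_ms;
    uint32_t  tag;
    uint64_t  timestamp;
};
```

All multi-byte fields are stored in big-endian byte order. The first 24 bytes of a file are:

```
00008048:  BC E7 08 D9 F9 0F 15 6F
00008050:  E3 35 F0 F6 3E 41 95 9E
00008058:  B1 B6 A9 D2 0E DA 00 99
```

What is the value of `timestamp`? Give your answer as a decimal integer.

`timestamp` follows `id` (4 B), `duration_ms` (8 B), `tag` (4 B), so it starts at offset 4 + 8 + 4 = 16 and occupies 8 bytes.
Bytes at offsets 16..23: B1 B6 A9 D2 0E DA 00 99.
Big-endian: lowest address holds the most-significant byte.
The bytes are already most-significant first: 0xB1B6A9D20EDA0099.
0xB1B6A9D20EDA0099 = 12805609310131978393.

12805609310131978393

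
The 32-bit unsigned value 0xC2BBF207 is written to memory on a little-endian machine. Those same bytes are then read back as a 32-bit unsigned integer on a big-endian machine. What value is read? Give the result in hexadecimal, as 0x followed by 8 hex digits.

0x07F2BBC2

Stored little-endian, the bytes at ascending addresses are 07 F2 BB C2.
Read back as big-endian, the last byte is least significant, giving 0x07F2BBC2.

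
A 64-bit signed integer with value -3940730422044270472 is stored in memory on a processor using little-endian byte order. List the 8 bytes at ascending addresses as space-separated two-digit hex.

Two's complement of -3940730422044270472 in 64 bits: 3940730422044270472 = 0x36B04970A1861F88; invert → 0xC94FB68F5E79E077; add 1 → 0xC94FB68F5E79E078.
Split into bytes (most-significant first): C9 4F B6 8F 5E 79 E0 78.
Little-endian stores the least-significant byte at the lowest address.
So at ascending addresses the bytes are 78 E0 79 5E 8F B6 4F C9.

78 E0 79 5E 8F B6 4F C9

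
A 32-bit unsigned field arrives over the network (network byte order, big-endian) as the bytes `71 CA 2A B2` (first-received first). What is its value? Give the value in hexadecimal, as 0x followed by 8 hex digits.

Big-endian: lowest address holds the most-significant byte.
The bytes are already most-significant first: 0x71CA2AB2.

0x71CA2AB2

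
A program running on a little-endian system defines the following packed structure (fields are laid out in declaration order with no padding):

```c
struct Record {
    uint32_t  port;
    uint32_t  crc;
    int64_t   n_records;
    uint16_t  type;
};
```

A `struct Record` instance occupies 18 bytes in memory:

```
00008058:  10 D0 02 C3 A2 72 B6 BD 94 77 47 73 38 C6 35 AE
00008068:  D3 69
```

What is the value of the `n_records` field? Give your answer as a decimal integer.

`n_records` follows `port` (4 B), `crc` (4 B), so it starts at offset 4 + 4 = 8 and occupies 8 bytes.
Bytes at offsets 8..15: 94 77 47 73 38 C6 35 AE.
In little-endian order the low byte comes first in memory.
Reassemble most-significant byte first: AE 35 C6 38 73 47 77 94 → 0xAE35C63873477794.
Top bit is set, so as a signed 64-bit value this is 0xAE35C63873477794 − 2^64 = -5893586591589894252.

-5893586591589894252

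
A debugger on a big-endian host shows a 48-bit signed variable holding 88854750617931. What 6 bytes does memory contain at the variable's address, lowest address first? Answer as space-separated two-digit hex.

88854750617931 in hexadecimal, padded to 48 bits, is 0x50D01BD8E14B.
Split into bytes (most-significant first): 50 D0 1B D8 E1 4B.
Big-endian stores the most-significant byte at the lowest address.
So the memory order matches the most-significant-first order: 50 D0 1B D8 E1 4B.

50 D0 1B D8 E1 4B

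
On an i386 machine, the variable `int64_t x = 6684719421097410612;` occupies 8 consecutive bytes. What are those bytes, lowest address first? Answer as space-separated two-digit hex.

34 80 AA 75 E5 E4 C4 5C

6684719421097410612 in hexadecimal, padded to 64 bits, is 0x5CC4E4E575AA8034.
Split into bytes (most-significant first): 5C C4 E4 E5 75 AA 80 34.
Little-endian: lowest address holds the least-significant byte.
So at ascending addresses the bytes are 34 80 AA 75 E5 E4 C4 5C.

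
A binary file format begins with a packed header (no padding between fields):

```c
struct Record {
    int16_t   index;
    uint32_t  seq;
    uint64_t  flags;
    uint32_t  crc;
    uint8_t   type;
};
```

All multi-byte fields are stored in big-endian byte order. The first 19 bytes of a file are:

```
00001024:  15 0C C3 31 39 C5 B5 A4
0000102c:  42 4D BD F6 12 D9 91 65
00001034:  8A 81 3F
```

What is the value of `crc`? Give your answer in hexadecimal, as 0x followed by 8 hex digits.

0x91658A81

`crc` follows `index` (2 B), `seq` (4 B), `flags` (8 B), so it starts at offset 2 + 4 + 8 = 14 and occupies 4 bytes.
Bytes at offsets 14..17: 91 65 8A 81.
Big-endian: lowest address holds the most-significant byte.
The bytes are already most-significant first: 0x91658A81.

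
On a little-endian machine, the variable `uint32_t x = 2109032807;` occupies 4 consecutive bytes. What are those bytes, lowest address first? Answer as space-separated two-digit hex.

2109032807 in hexadecimal, padded to 32 bits, is 0x7DB54967.
Split into bytes (most-significant first): 7D B5 49 67.
Little-endian: lowest address holds the least-significant byte.
So at ascending addresses the bytes are 67 49 B5 7D.

67 49 B5 7D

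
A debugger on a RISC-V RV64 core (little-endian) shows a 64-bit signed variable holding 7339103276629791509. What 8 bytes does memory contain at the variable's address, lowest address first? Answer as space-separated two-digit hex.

7339103276629791509 in hexadecimal, padded to 64 bits, is 0x65D9BB8BBD6C9315.
Split into bytes (most-significant first): 65 D9 BB 8B BD 6C 93 15.
In little-endian order the low byte comes first in memory.
So at ascending addresses the bytes are 15 93 6C BD 8B BB D9 65.

15 93 6C BD 8B BB D9 65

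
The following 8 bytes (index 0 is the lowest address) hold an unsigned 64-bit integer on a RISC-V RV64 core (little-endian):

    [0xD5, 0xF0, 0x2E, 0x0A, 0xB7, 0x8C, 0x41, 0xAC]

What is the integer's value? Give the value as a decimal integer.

Little-endian stores the least-significant byte at the lowest address.
Reassemble most-significant byte first: AC 41 8C B7 0A 2E F0 D5 → 0xAC418CB70A2EF0D5.
0xAC418CB70A2EF0D5 = 12412356765787549909.

12412356765787549909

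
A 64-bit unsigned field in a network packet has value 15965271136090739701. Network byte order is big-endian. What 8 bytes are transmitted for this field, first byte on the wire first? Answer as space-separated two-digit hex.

15965271136090739701 in hexadecimal, padded to 64 bits, is 0xDD900982B97C53F5.
Split into bytes (most-significant first): DD 90 09 82 B9 7C 53 F5.
In big-endian order the high byte comes first in memory.
So the memory order matches the most-significant-first order: DD 90 09 82 B9 7C 53 F5.

DD 90 09 82 B9 7C 53 F5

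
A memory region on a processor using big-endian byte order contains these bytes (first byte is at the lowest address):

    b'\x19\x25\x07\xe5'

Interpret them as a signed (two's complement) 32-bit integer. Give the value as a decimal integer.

Big-endian stores the most-significant byte at the lowest address.
The bytes are already most-significant first: 0x192507E5.
0x192507E5 = 421857253.

421857253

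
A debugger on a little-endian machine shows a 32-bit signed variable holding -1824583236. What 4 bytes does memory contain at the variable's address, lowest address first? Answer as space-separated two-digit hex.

BC 11 3F 93

Two's complement of -1824583236 in 32 bits: 1824583236 = 0x6CC0EE44; invert → 0x933F11BB; add 1 → 0x933F11BC.
Split into bytes (most-significant first): 93 3F 11 BC.
In little-endian order the low byte comes first in memory.
So at ascending addresses the bytes are BC 11 3F 93.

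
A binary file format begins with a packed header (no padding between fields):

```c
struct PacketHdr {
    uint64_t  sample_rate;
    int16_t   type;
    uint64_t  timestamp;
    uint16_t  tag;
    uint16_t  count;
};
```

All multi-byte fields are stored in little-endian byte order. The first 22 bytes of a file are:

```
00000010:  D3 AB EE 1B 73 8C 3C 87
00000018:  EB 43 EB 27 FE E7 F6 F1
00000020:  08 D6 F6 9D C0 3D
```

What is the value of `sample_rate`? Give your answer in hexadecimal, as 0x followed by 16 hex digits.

0x873C8C731BEEABD3

`sample_rate` is the first field, at byte offset 0, occupying 8 bytes.
Bytes at offsets 0..7: D3 AB EE 1B 73 8C 3C 87.
In little-endian order the low byte comes first in memory.
Reassemble most-significant byte first: 87 3C 8C 73 1B EE AB D3 → 0x873C8C731BEEABD3.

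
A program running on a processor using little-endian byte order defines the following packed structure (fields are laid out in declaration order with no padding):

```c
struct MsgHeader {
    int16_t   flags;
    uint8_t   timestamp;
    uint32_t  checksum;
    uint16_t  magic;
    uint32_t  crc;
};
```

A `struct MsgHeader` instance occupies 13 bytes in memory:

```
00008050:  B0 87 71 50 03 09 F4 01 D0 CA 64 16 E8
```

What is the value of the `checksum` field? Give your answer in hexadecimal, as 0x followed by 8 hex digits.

`checksum` follows `flags` (2 B), `timestamp` (1 B), so it starts at offset 2 + 1 = 3 and occupies 4 bytes.
Bytes at offsets 3..6: 50 03 09 F4.
In little-endian order the low byte comes first in memory.
Reassemble most-significant byte first: F4 09 03 50 → 0xF4090350.

0xF4090350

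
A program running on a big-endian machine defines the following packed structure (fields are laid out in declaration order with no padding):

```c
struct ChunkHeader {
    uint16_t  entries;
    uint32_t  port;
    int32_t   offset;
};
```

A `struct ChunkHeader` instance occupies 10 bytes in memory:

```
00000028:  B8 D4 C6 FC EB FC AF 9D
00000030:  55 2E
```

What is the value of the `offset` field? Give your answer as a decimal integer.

-1348643538

`offset` follows `entries` (2 B), `port` (4 B), so it starts at offset 2 + 4 = 6 and occupies 4 bytes.
Bytes at offsets 6..9: AF 9D 55 2E.
Big-endian: lowest address holds the most-significant byte.
The bytes are already most-significant first: 0xAF9D552E.
Top bit is set, so as a signed 32-bit value this is 0xAF9D552E − 2^32 = -1348643538.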